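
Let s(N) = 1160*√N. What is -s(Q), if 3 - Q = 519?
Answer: -2320*I*√129 ≈ -26350.0*I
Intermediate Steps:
Q = -516 (Q = 3 - 1*519 = 3 - 519 = -516)
-s(Q) = -1160*√(-516) = -1160*2*I*√129 = -2320*I*√129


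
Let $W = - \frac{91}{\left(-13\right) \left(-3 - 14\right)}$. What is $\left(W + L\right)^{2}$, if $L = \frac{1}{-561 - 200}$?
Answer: $\frac{28558336}{167365969} \approx 0.17063$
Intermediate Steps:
$L = - \frac{1}{761}$ ($L = \frac{1}{-761} = - \frac{1}{761} \approx -0.0013141$)
$W = - \frac{7}{17}$ ($W = - \frac{91}{\left(-13\right) \left(-17\right)} = - \frac{91}{221} = \left(-91\right) \frac{1}{221} = - \frac{7}{17} \approx -0.41176$)
$\left(W + L\right)^{2} = \left(- \frac{7}{17} - \frac{1}{761}\right)^{2} = \left(- \frac{5344}{12937}\right)^{2} = \frac{28558336}{167365969}$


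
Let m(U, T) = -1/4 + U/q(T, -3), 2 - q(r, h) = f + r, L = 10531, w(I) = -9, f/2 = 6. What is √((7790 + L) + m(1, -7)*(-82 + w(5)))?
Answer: √661467/6 ≈ 135.55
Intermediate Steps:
f = 12 (f = 2*6 = 12)
q(r, h) = -10 - r (q(r, h) = 2 - (12 + r) = 2 + (-12 - r) = -10 - r)
m(U, T) = -¼ + U/(-10 - T) (m(U, T) = -1/4 + U/(-10 - T) = -1*¼ + U/(-10 - T) = -¼ + U/(-10 - T))
√((7790 + L) + m(1, -7)*(-82 + w(5))) = √((7790 + 10531) + ((-10 - 1*(-7) - 4*1)/(4*(10 - 7)))*(-82 - 9)) = √(18321 + ((¼)*(-10 + 7 - 4)/3)*(-91)) = √(18321 + ((¼)*(⅓)*(-7))*(-91)) = √(18321 - 7/12*(-91)) = √(18321 + 637/12) = √(220489/12) = √661467/6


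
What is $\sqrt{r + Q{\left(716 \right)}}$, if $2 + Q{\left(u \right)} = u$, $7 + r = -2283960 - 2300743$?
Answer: $2 i \sqrt{1145999} \approx 2141.0 i$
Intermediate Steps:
$r = -4584710$ ($r = -7 - 4584703 = -4584710$)
$Q{\left(u \right)} = -2 + u$
$\sqrt{r + Q{\left(716 \right)}} = \sqrt{-4584710 + \left(-2 + 716\right)} = \sqrt{-4584710 + 714} = \sqrt{-4583996} = 2 i \sqrt{1145999}$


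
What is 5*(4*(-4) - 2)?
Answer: -90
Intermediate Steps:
5*(4*(-4) - 2) = 5*(-16 - 2) = 5*(-18) = -90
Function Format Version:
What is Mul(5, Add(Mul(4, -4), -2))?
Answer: -90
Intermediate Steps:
Mul(5, Add(Mul(4, -4), -2)) = Mul(5, Add(-16, -2)) = Mul(5, -18) = -90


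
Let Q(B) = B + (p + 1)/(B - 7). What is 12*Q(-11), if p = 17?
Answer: -144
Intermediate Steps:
Q(B) = B + 18/(-7 + B) (Q(B) = B + (17 + 1)/(B - 7) = B + 18/(-7 + B))
12*Q(-11) = 12*((18 + (-11)² - 7*(-11))/(-7 - 11)) = 12*((18 + 121 + 77)/(-18)) = 12*(-1/18*216) = 12*(-12) = -144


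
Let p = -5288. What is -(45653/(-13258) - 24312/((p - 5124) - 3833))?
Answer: 46856927/26980030 ≈ 1.7367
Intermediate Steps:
-(45653/(-13258) - 24312/((p - 5124) - 3833)) = -(45653/(-13258) - 24312/((-5288 - 5124) - 3833)) = -(45653*(-1/13258) - 24312/(-10412 - 3833)) = -(-45653/13258 - 24312/(-14245)) = -(-45653/13258 - 24312*(-1/14245)) = -(-45653/13258 + 24312/14245) = -1*(-46856927/26980030) = 46856927/26980030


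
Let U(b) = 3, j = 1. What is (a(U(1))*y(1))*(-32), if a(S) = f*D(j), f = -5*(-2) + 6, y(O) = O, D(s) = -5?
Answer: 2560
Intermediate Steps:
f = 16 (f = 10 + 6 = 16)
a(S) = -80 (a(S) = 16*(-5) = -80)
(a(U(1))*y(1))*(-32) = -80*1*(-32) = -80*(-32) = 2560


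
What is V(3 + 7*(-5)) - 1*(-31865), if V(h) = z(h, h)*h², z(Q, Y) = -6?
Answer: 25721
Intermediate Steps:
V(h) = -6*h²
V(3 + 7*(-5)) - 1*(-31865) = -6*(3 + 7*(-5))² - 1*(-31865) = -6*(3 - 35)² + 31865 = -6*(-32)² + 31865 = -6*1024 + 31865 = -6144 + 31865 = 25721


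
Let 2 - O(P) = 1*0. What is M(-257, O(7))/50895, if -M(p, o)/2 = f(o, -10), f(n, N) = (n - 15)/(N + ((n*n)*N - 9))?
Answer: -2/230985 ≈ -8.6586e-6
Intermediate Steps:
O(P) = 2 (O(P) = 2 - 0 = 2 - 1*0 = 2 + 0 = 2)
f(n, N) = (-15 + n)/(-9 + N + N*n²) (f(n, N) = (-15 + n)/(N + (n²*N - 9)) = (-15 + n)/(N + (N*n² - 9)) = (-15 + n)/(N + (-9 + N*n²)) = (-15 + n)/(-9 + N + N*n²))
M(p, o) = -2*(-15 + o)/(-19 - 10*o²) (M(p, o) = -2*(-15 + o)/(-9 - 10 - 10*o²) = -2*(-15 + o)/(-19 - 10*o²))
M(-257, O(7))/50895 = (2*(-15 + 2)/(19 + 10*2²))/50895 = (2*(-13)/(19 + 10*4))*(1/50895) = (2*(-13)/(19 + 40))*(1/50895) = (2*(-13)/59)*(1/50895) = (2*(1/59)*(-13))*(1/50895) = -26/59*1/50895 = -2/230985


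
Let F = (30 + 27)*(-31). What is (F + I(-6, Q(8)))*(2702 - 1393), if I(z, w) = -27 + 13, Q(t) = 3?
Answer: -2331329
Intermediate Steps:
F = -1767 (F = 57*(-31) = -1767)
I(z, w) = -14
(F + I(-6, Q(8)))*(2702 - 1393) = (-1767 - 14)*(2702 - 1393) = -1781*1309 = -2331329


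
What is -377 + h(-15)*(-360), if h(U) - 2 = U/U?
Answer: -1457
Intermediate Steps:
h(U) = 3 (h(U) = 2 + U/U = 2 + 1 = 3)
-377 + h(-15)*(-360) = -377 + 3*(-360) = -377 - 1080 = -1457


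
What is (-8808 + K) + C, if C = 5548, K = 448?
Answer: -2812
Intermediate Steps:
(-8808 + K) + C = (-8808 + 448) + 5548 = -8360 + 5548 = -2812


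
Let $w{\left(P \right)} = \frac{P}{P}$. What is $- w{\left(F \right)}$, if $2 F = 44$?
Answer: $-1$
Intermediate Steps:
$F = 22$ ($F = \frac{1}{2} \cdot 44 = 22$)
$w{\left(P \right)} = 1$
$- w{\left(F \right)} = \left(-1\right) 1 = -1$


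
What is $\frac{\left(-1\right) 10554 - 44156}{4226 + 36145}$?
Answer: $- \frac{54710}{40371} \approx -1.3552$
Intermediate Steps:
$\frac{\left(-1\right) 10554 - 44156}{4226 + 36145} = \frac{-10554 - 44156}{40371} = \left(-54710\right) \frac{1}{40371} = - \frac{54710}{40371}$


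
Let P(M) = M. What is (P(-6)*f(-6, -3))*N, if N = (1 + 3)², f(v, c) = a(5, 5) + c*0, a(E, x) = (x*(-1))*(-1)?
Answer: -480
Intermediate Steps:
a(E, x) = x (a(E, x) = -x*(-1) = x)
f(v, c) = 5 (f(v, c) = 5 + c*0 = 5 + 0 = 5)
N = 16 (N = 4² = 16)
(P(-6)*f(-6, -3))*N = -6*5*16 = -30*16 = -480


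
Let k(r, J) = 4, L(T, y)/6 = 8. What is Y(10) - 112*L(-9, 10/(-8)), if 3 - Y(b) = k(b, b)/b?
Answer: -26867/5 ≈ -5373.4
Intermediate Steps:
L(T, y) = 48 (L(T, y) = 6*8 = 48)
Y(b) = 3 - 4/b
Y(10) - 112*L(-9, 10/(-8)) = (3 - 4/10) - 112*48 = (3 - 4*⅒) - 5376 = (3 - ⅖) - 5376 = 13/5 - 5376 = -26867/5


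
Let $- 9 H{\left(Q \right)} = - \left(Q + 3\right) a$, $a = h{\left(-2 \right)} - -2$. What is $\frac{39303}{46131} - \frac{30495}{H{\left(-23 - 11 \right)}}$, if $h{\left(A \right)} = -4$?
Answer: $- \frac{4219482273}{953374} \approx -4425.8$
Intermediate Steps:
$a = -2$ ($a = -4 - -2 = -4 + 2 = -2$)
$H{\left(Q \right)} = - \frac{2}{3} - \frac{2 Q}{9}$ ($H{\left(Q \right)} = - \frac{\left(-1\right) \left(Q + 3\right) \left(-2\right)}{9} = - \frac{\left(-1\right) \left(3 + Q\right) \left(-2\right)}{9} = - \frac{\left(-1\right) \left(-6 - 2 Q\right)}{9} = - \frac{6 + 2 Q}{9} = - \frac{2}{3} - \frac{2 Q}{9}$)
$\frac{39303}{46131} - \frac{30495}{H{\left(-23 - 11 \right)}} = \frac{39303}{46131} - \frac{30495}{- \frac{2}{3} - \frac{2 \left(-23 - 11\right)}{9}} = 39303 \cdot \frac{1}{46131} - \frac{30495}{- \frac{2}{3} - - \frac{68}{9}} = \frac{13101}{15377} - \frac{30495}{- \frac{2}{3} + \frac{68}{9}} = \frac{13101}{15377} - \frac{30495}{\frac{62}{9}} = \frac{13101}{15377} - \frac{274455}{62} = - \frac{4219482273}{953374}$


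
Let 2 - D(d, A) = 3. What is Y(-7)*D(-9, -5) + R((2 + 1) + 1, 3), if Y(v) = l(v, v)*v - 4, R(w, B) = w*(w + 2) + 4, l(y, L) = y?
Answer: -17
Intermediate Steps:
D(d, A) = -1 (D(d, A) = 2 - 1*3 = 2 - 3 = -1)
R(w, B) = 4 + w*(2 + w) (R(w, B) = w*(2 + w) + 4 = 4 + w*(2 + w))
Y(v) = -4 + v² (Y(v) = v*v - 4 = v² - 4 = -4 + v²)
Y(-7)*D(-9, -5) + R((2 + 1) + 1, 3) = (-4 + (-7)²)*(-1) + (4 + ((2 + 1) + 1)² + 2*((2 + 1) + 1)) = (-4 + 49)*(-1) + (4 + (3 + 1)² + 2*(3 + 1)) = 45*(-1) + (4 + 4² + 2*4) = -45 + (4 + 16 + 8) = -45 + 28 = -17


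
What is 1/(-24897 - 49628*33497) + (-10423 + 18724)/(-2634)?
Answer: -6907438981353/2191807526150 ≈ -3.1515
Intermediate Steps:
1/(-24897 - 49628*33497) + (-10423 + 18724)/(-2634) = (1/33497)/(-74525) + 8301*(-1/2634) = -1/74525*1/33497 - 2767/878 = -1/2496363925 - 2767/878 = -6907438981353/2191807526150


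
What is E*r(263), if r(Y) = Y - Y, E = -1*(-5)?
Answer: 0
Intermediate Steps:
E = 5
r(Y) = 0
E*r(263) = 5*0 = 0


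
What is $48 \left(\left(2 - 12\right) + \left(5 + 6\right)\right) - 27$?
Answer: $21$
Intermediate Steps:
$48 \left(\left(2 - 12\right) + \left(5 + 6\right)\right) - 27 = 48 \left(-10 + 11\right) - 27 = 48 \cdot 1 - 27 = 48 - 27 = 21$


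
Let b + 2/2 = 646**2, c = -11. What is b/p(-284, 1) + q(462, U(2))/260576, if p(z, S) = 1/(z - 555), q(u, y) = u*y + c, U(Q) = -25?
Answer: -91234767427721/260576 ≈ -3.5013e+8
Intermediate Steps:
q(u, y) = -11 + u*y (q(u, y) = u*y - 11 = -11 + u*y)
p(z, S) = 1/(-555 + z)
b = 417315 (b = -1 + 646**2 = -1 + 417316 = 417315)
b/p(-284, 1) + q(462, U(2))/260576 = 417315/(1/(-555 - 284)) + (-11 + 462*(-25))/260576 = 417315/(1/(-839)) + (-11 - 11550)*(1/260576) = 417315/(-1/839) - 11561*1/260576 = 417315*(-839) - 11561/260576 = -350127285 - 11561/260576 = -91234767427721/260576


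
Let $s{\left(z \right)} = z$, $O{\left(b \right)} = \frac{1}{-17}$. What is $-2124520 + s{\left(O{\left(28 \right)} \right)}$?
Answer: $- \frac{36116841}{17} \approx -2.1245 \cdot 10^{6}$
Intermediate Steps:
$O{\left(b \right)} = - \frac{1}{17}$
$-2124520 + s{\left(O{\left(28 \right)} \right)} = -2124520 - \frac{1}{17} = - \frac{36116841}{17}$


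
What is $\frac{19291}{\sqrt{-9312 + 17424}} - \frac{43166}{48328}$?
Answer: $- \frac{21583}{24164} + \frac{19291 \sqrt{3}}{156} \approx 213.29$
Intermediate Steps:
$\frac{19291}{\sqrt{-9312 + 17424}} - \frac{43166}{48328} = \frac{19291}{\sqrt{8112}} - \frac{21583}{24164} = \frac{19291}{52 \sqrt{3}} - \frac{21583}{24164} = 19291 \frac{\sqrt{3}}{156} - \frac{21583}{24164} = \frac{19291 \sqrt{3}}{156} - \frac{21583}{24164} = - \frac{21583}{24164} + \frac{19291 \sqrt{3}}{156}$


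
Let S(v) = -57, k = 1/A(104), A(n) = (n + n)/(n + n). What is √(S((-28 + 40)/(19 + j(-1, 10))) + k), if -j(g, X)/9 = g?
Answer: 2*I*√14 ≈ 7.4833*I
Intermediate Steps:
j(g, X) = -9*g
A(n) = 1 (A(n) = (2*n)/((2*n)) = (2*n)*(1/(2*n)) = 1)
k = 1 (k = 1/1 = 1)
√(S((-28 + 40)/(19 + j(-1, 10))) + k) = √(-57 + 1) = √(-56) = 2*I*√14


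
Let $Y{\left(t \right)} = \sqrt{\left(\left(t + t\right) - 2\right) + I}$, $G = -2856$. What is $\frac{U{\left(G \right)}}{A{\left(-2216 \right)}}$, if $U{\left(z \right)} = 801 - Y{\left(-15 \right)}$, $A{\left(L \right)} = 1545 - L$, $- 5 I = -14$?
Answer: $\frac{801}{3761} - \frac{i \sqrt{730}}{18805} \approx 0.21298 - 0.0014368 i$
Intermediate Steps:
$I = \frac{14}{5}$ ($I = \left(- \frac{1}{5}\right) \left(-14\right) = \frac{14}{5} \approx 2.8$)
$Y{\left(t \right)} = \sqrt{\frac{4}{5} + 2 t}$ ($Y{\left(t \right)} = \sqrt{\left(\left(t + t\right) - 2\right) + \frac{14}{5}} = \sqrt{\left(2 t - 2\right) + \frac{14}{5}} = \sqrt{\left(-2 + 2 t\right) + \frac{14}{5}} = \sqrt{\frac{4}{5} + 2 t}$)
$U{\left(z \right)} = 801 - \frac{i \sqrt{730}}{5}$ ($U{\left(z \right)} = 801 - \frac{\sqrt{20 + 50 \left(-15\right)}}{5} = 801 - \frac{\sqrt{20 - 750}}{5} = 801 - \frac{\sqrt{-730}}{5} = 801 - \frac{i \sqrt{730}}{5}$)
$\frac{U{\left(G \right)}}{A{\left(-2216 \right)}} = \frac{801 - \frac{i \sqrt{730}}{5}}{1545 - -2216} = \frac{801 - \frac{i \sqrt{730}}{5}}{1545 + 2216} = \frac{801 - \frac{i \sqrt{730}}{5}}{3761} = \left(801 - \frac{i \sqrt{730}}{5}\right) \frac{1}{3761} = \frac{801}{3761} - \frac{i \sqrt{730}}{18805}$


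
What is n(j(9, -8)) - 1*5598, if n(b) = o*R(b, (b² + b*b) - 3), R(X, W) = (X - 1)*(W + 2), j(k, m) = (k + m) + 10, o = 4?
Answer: 4042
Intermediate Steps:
j(k, m) = 10 + k + m
R(X, W) = (-1 + X)*(2 + W)
n(b) = 4 - 8*b² + 8*b + 4*b*(-3 + 2*b²) (n(b) = 4*(-2 - ((b² + b*b) - 3) + 2*b + ((b² + b*b) - 3)*b) = 4*(-2 - ((b² + b²) - 3) + 2*b + ((b² + b²) - 3)*b) = 4*(-2 - (2*b² - 3) + 2*b + (2*b² - 3)*b) = 4*(-2 - (-3 + 2*b²) + 2*b + (-3 + 2*b²)*b) = 4*(-2 + (3 - 2*b²) + 2*b + b*(-3 + 2*b²)) = 4*(1 - 2*b² + 2*b + b*(-3 + 2*b²)) = 4 - 8*b² + 8*b + 4*b*(-3 + 2*b²))
n(j(9, -8)) - 1*5598 = (4 - 8*(10 + 9 - 8)² - 4*(10 + 9 - 8) + 8*(10 + 9 - 8)³) - 1*5598 = (4 - 8*11² - 4*11 + 8*11³) - 5598 = (4 - 8*121 - 44 + 8*1331) - 5598 = (4 - 968 - 44 + 10648) - 5598 = 9640 - 5598 = 4042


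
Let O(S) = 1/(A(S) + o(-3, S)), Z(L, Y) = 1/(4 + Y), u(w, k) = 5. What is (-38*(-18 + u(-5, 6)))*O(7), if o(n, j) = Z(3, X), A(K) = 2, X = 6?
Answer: 4940/21 ≈ 235.24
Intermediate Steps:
o(n, j) = ⅒ (o(n, j) = 1/(4 + 6) = 1/10 = ⅒)
O(S) = 10/21 (O(S) = 1/(2 + ⅒) = 1/(21/10) = 10/21)
(-38*(-18 + u(-5, 6)))*O(7) = -38*(-18 + 5)*(10/21) = -38*(-13)*(10/21) = 494*(10/21) = 4940/21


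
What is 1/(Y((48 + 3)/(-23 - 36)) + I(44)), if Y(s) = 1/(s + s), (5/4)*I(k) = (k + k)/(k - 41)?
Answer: 170/3891 ≈ 0.043691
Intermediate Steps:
I(k) = 8*k/(5*(-41 + k)) (I(k) = 4*((k + k)/(k - 41))/5 = 4*((2*k)/(-41 + k))/5 = 4*(2*k/(-41 + k))/5 = 8*k/(5*(-41 + k)))
Y(s) = 1/(2*s)
1/(Y((48 + 3)/(-23 - 36)) + I(44)) = 1/(1/(2*(((48 + 3)/(-23 - 36)))) + (8/5)*44/(-41 + 44)) = 1/(1/(2*((51/(-59)))) + (8/5)*44/3) = 1/(1/(2*((51*(-1/59)))) + (8/5)*44*(⅓)) = 1/(1/(2*(-51/59)) + 352/15) = 1/((½)*(-59/51) + 352/15) = 1/(-59/102 + 352/15) = 1/(3891/170) = 170/3891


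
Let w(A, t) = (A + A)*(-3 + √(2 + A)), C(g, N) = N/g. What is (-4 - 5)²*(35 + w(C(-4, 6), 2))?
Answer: 3564 - 243*√2/2 ≈ 3392.2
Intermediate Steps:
w(A, t) = 2*A*(-3 + √(2 + A)) (w(A, t) = (2*A)*(-3 + √(2 + A)) = 2*A*(-3 + √(2 + A)))
(-4 - 5)²*(35 + w(C(-4, 6), 2)) = (-4 - 5)²*(35 + 2*(6/(-4))*(-3 + √(2 + 6/(-4)))) = (-9)²*(35 + 2*(6*(-¼))*(-3 + √(2 + 6*(-¼)))) = 81*(35 + 2*(-3/2)*(-3 + √(2 - 3/2))) = 81*(35 + 2*(-3/2)*(-3 + √(½))) = 81*(35 + 2*(-3/2)*(-3 + √2/2)) = 81*(35 + (9 - 3*√2/2)) = 81*(44 - 3*√2/2) = 3564 - 243*√2/2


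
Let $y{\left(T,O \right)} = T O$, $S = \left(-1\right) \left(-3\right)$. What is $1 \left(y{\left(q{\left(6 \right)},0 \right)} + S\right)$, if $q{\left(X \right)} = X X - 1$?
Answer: $3$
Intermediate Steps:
$q{\left(X \right)} = -1 + X^{2}$ ($q{\left(X \right)} = X^{2} - 1 = -1 + X^{2}$)
$S = 3$
$y{\left(T,O \right)} = O T$
$1 \left(y{\left(q{\left(6 \right)},0 \right)} + S\right) = 1 \left(0 \left(-1 + 6^{2}\right) + 3\right) = 1 \left(0 \left(-1 + 36\right) + 3\right) = 1 \left(0 \cdot 35 + 3\right) = 1 \left(0 + 3\right) = 1 \cdot 3 = 3$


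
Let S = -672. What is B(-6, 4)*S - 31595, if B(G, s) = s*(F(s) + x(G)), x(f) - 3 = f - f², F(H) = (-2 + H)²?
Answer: 62485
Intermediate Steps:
x(f) = 3 + f - f² (x(f) = 3 + (f - f²) = 3 + f - f²)
B(G, s) = s*(3 + G + (-2 + s)² - G²) (B(G, s) = s*((-2 + s)² + (3 + G - G²)) = s*(3 + G + (-2 + s)² - G²))
B(-6, 4)*S - 31595 = (4*(3 - 6 + (-2 + 4)² - 1*(-6)²))*(-672) - 31595 = (4*(3 - 6 + 2² - 1*36))*(-672) - 31595 = (4*(3 - 6 + 4 - 36))*(-672) - 31595 = (4*(-35))*(-672) - 31595 = -140*(-672) - 31595 = 94080 - 31595 = 62485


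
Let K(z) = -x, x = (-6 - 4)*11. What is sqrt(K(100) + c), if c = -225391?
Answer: I*sqrt(225281) ≈ 474.64*I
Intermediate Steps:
x = -110 (x = -10*11 = -110)
K(z) = 110 (K(z) = -1*(-110) = 110)
sqrt(K(100) + c) = sqrt(110 - 225391) = sqrt(-225281) = I*sqrt(225281)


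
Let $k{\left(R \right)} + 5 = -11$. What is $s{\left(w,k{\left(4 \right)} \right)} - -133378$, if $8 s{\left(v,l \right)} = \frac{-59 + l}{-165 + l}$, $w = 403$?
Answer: $\frac{193131419}{1448} \approx 1.3338 \cdot 10^{5}$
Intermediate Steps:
$k{\left(R \right)} = -16$ ($k{\left(R \right)} = -5 - 11 = -16$)
$s{\left(v,l \right)} = \frac{-59 + l}{8 \left(-165 + l\right)}$ ($s{\left(v,l \right)} = \frac{\left(-59 + l\right) \frac{1}{-165 + l}}{8} = \frac{\frac{1}{-165 + l} \left(-59 + l\right)}{8} = \frac{-59 + l}{8 \left(-165 + l\right)}$)
$s{\left(w,k{\left(4 \right)} \right)} - -133378 = \frac{-59 - 16}{8 \left(-165 - 16\right)} - -133378 = \frac{1}{8} \frac{1}{-181} \left(-75\right) + 133378 = \frac{1}{8} \left(- \frac{1}{181}\right) \left(-75\right) + 133378 = \frac{75}{1448} + 133378 = \frac{193131419}{1448}$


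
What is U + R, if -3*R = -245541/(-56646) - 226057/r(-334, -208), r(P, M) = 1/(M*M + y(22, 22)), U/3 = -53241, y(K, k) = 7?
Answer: 184689246673349/56646 ≈ 3.2604e+9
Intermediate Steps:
U = -159723 (U = 3*(-53241) = -159723)
r(P, M) = 1/(7 + M²) (r(P, M) = 1/(M*M + 7) = 1/(M² + 7) = 1/(7 + M²))
R = 184698294342407/56646 (R = -(-245541/(-56646) - 226057/(1/(7 + (-208)²)))/3 = -(-245541*(-1/56646) - 226057/(1/(7 + 43264)))/3 = -(81847/18882 - 226057/(1/43271))/3 = -(81847/18882 - 226057/1/43271)/3 = -(81847/18882 - 226057*43271)/3 = -(81847/18882 - 9781712447)/3 = -⅓*(-184698294342407/18882) = 184698294342407/56646 ≈ 3.2606e+9)
U + R = -159723 + 184698294342407/56646 = 184689246673349/56646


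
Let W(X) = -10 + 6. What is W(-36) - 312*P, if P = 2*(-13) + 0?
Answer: 8108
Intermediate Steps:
W(X) = -4
P = -26 (P = -26 + 0 = -26)
W(-36) - 312*P = -4 - 312*(-26) = -4 + 8112 = 8108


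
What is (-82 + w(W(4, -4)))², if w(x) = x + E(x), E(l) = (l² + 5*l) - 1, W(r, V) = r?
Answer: 1849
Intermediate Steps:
E(l) = -1 + l² + 5*l
w(x) = -1 + x² + 6*x (w(x) = x + (-1 + x² + 5*x) = -1 + x² + 6*x)
(-82 + w(W(4, -4)))² = (-82 + (-1 + 4² + 6*4))² = (-82 + (-1 + 16 + 24))² = (-82 + 39)² = (-43)² = 1849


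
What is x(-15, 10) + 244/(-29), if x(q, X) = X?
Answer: 46/29 ≈ 1.5862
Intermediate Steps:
x(-15, 10) + 244/(-29) = 10 + 244/(-29) = 10 + 244*(-1/29) = 10 - 244/29 = 46/29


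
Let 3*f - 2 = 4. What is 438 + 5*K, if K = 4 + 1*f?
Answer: 468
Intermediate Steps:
f = 2 (f = ⅔ + (⅓)*4 = ⅔ + 4/3 = 2)
K = 6 (K = 4 + 1*2 = 4 + 2 = 6)
438 + 5*K = 438 + 5*6 = 438 + 30 = 468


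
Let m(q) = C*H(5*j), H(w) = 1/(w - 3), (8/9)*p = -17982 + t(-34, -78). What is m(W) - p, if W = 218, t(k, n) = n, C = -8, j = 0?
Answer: 121921/6 ≈ 20320.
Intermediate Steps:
p = -40635/2 (p = 9*(-17982 - 78)/8 = (9/8)*(-18060) = -40635/2 ≈ -20318.)
H(w) = 1/(-3 + w)
m(q) = 8/3 (m(q) = -8/(-3 + 5*0) = -8/(-3 + 0) = -8/(-3) = -8*(-1/3) = 8/3)
m(W) - p = 8/3 - 1*(-40635/2) = 8/3 + 40635/2 = 121921/6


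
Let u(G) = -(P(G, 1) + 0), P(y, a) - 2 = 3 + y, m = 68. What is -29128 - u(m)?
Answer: -29055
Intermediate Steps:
P(y, a) = 5 + y (P(y, a) = 2 + (3 + y) = 5 + y)
u(G) = -5 - G (u(G) = -((5 + G) + 0) = -(5 + G) = -5 - G)
-29128 - u(m) = -29128 - (-5 - 1*68) = -29128 - (-5 - 68) = -29128 - 1*(-73) = -29128 + 73 = -29055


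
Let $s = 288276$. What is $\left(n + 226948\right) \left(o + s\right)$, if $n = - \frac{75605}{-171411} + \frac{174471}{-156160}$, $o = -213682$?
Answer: $\frac{226572634924708142603}{13383770880} \approx 1.6929 \cdot 10^{10}$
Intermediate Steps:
$n = - \frac{18099771781}{26767541760}$ ($n = \left(-75605\right) \left(- \frac{1}{171411}\right) + 174471 \left(- \frac{1}{156160}\right) = \frac{75605}{171411} - \frac{174471}{156160} = - \frac{18099771781}{26767541760} \approx -0.67618$)
$\left(n + 226948\right) \left(o + s\right) = \left(- \frac{18099771781}{26767541760} + 226948\right) \left(-213682 + 288276\right) = \frac{6074821967576699}{26767541760} \cdot 74594 = \frac{226572634924708142603}{13383770880}$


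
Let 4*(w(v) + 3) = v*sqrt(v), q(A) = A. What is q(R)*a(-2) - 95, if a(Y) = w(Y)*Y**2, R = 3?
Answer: -131 - 6*I*sqrt(2) ≈ -131.0 - 8.4853*I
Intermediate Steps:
w(v) = -3 + v**(3/2)/4 (w(v) = -3 + (v*sqrt(v))/4 = -3 + v**(3/2)/4)
a(Y) = Y**2*(-3 + Y**(3/2)/4) (a(Y) = (-3 + Y**(3/2)/4)*Y**2 = Y**2*(-3 + Y**(3/2)/4))
q(R)*a(-2) - 95 = 3*((1/4)*(-2)**2*(-12 + (-2)**(3/2))) - 95 = 3*((1/4)*4*(-12 - 2*I*sqrt(2))) - 95 = 3*(-12 - 2*I*sqrt(2)) - 95 = (-36 - 6*I*sqrt(2)) - 95 = -131 - 6*I*sqrt(2)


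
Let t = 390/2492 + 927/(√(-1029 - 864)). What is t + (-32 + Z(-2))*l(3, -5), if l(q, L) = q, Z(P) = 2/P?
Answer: -123159/1246 - 309*I*√1893/631 ≈ -98.844 - 21.306*I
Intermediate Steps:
t = 195/1246 - 309*I*√1893/631 (t = 390*(1/2492) + 927/(√(-1893)) = 195/1246 + 927/((I*√1893)) = 195/1246 + 927*(-I*√1893/1893) = 195/1246 - 309*I*√1893/631 ≈ 0.1565 - 21.306*I)
t + (-32 + Z(-2))*l(3, -5) = (195/1246 - 309*I*√1893/631) + (-32 + 2/(-2))*3 = (195/1246 - 309*I*√1893/631) + (-32 + 2*(-½))*3 = (195/1246 - 309*I*√1893/631) + (-32 - 1)*3 = (195/1246 - 309*I*√1893/631) - 33*3 = (195/1246 - 309*I*√1893/631) - 99 = -123159/1246 - 309*I*√1893/631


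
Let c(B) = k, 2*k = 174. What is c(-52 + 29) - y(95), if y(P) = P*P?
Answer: -8938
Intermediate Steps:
k = 87 (k = (1/2)*174 = 87)
c(B) = 87
y(P) = P**2
c(-52 + 29) - y(95) = 87 - 1*95**2 = 87 - 1*9025 = 87 - 9025 = -8938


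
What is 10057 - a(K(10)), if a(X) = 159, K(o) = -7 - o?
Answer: 9898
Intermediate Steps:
10057 - a(K(10)) = 10057 - 1*159 = 10057 - 159 = 9898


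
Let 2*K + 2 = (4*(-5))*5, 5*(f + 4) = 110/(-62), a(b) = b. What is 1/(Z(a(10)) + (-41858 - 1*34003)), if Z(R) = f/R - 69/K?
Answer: -1054/79956527 ≈ -1.3182e-5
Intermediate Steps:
f = -135/31 (f = -4 + (110/(-62))/5 = -4 + (110*(-1/62))/5 = -4 + (1/5)*(-55/31) = -4 - 11/31 = -135/31 ≈ -4.3548)
K = -51 (K = -1 + ((4*(-5))*5)/2 = -1 + (-20*5)/2 = -1 + (1/2)*(-100) = -1 - 50 = -51)
Z(R) = 23/17 - 135/(31*R) (Z(R) = -135/(31*R) - 69/(-51) = -135/(31*R) - 69*(-1/51) = -135/(31*R) + 23/17 = 23/17 - 135/(31*R))
1/(Z(a(10)) + (-41858 - 1*34003)) = 1/((1/527)*(-2295 + 713*10)/10 + (-41858 - 1*34003)) = 1/((1/527)*(1/10)*(-2295 + 7130) + (-41858 - 34003)) = 1/((1/527)*(1/10)*4835 - 75861) = 1/(967/1054 - 75861) = 1/(-79956527/1054) = -1054/79956527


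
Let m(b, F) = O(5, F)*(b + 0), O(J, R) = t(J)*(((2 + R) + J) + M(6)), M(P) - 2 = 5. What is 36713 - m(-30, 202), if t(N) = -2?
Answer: 23753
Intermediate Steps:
M(P) = 7 (M(P) = 2 + 5 = 7)
O(J, R) = -18 - 2*J - 2*R (O(J, R) = -2*(((2 + R) + J) + 7) = -2*((2 + J + R) + 7) = -2*(9 + J + R) = -18 - 2*J - 2*R)
m(b, F) = b*(-28 - 2*F) (m(b, F) = (-18 - 2*5 - 2*F)*(b + 0) = (-18 - 10 - 2*F)*b = (-28 - 2*F)*b = b*(-28 - 2*F))
36713 - m(-30, 202) = 36713 - 2*(-30)*(-14 - 1*202) = 36713 - 2*(-30)*(-14 - 202) = 36713 - 2*(-30)*(-216) = 36713 - 1*12960 = 36713 - 12960 = 23753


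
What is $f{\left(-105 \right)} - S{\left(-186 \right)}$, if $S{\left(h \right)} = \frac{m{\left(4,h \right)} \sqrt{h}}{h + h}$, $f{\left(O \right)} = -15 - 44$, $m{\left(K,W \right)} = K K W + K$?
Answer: $-59 - \frac{743 i \sqrt{186}}{93} \approx -59.0 - 108.96 i$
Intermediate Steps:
$m{\left(K,W \right)} = K + W K^{2}$ ($m{\left(K,W \right)} = K^{2} W + K = W K^{2} + K = K + W K^{2}$)
$f{\left(O \right)} = -59$ ($f{\left(O \right)} = -15 - 44 = -59$)
$S{\left(h \right)} = \frac{4 + 16 h}{2 \sqrt{h}}$ ($S{\left(h \right)} = \frac{4 \left(1 + 4 h\right) \sqrt{h}}{h + h} = \frac{\left(4 + 16 h\right) \sqrt{h}}{2 h} = \sqrt{h} \left(4 + 16 h\right) \frac{1}{2 h} = \frac{4 + 16 h}{2 \sqrt{h}}$)
$f{\left(-105 \right)} - S{\left(-186 \right)} = -59 - \frac{2 \left(1 + 4 \left(-186\right)\right)}{i \sqrt{186}} = -59 - 2 \left(- \frac{i \sqrt{186}}{186}\right) \left(1 - 744\right) = -59 - 2 \left(- \frac{i \sqrt{186}}{186}\right) \left(-743\right) = -59 - \frac{743 i \sqrt{186}}{93}$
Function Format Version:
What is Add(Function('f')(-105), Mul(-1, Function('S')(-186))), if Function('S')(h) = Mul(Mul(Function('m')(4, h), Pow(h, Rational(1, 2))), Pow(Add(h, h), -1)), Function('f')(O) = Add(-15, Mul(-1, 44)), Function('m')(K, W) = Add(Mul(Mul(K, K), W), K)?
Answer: Add(-59, Mul(Rational(-743, 93), I, Pow(186, Rational(1, 2)))) ≈ Add(-59.000, Mul(-108.96, I))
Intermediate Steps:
Function('m')(K, W) = Add(K, Mul(W, Pow(K, 2))) (Function('m')(K, W) = Add(Mul(Pow(K, 2), W), K) = Add(Mul(W, Pow(K, 2)), K) = Add(K, Mul(W, Pow(K, 2))))
Function('f')(O) = -59 (Function('f')(O) = Add(-15, -44) = -59)
Function('S')(h) = Mul(Rational(1, 2), Pow(h, Rational(-1, 2)), Add(4, Mul(16, h))) (Function('S')(h) = Mul(Mul(Mul(4, Add(1, Mul(4, h))), Pow(h, Rational(1, 2))), Pow(Add(h, h), -1)) = Mul(Mul(Add(4, Mul(16, h)), Pow(h, Rational(1, 2))), Pow(Mul(2, h), -1)) = Mul(Mul(Pow(h, Rational(1, 2)), Add(4, Mul(16, h))), Mul(Rational(1, 2), Pow(h, -1))) = Mul(Rational(1, 2), Pow(h, Rational(-1, 2)), Add(4, Mul(16, h))))
Add(Function('f')(-105), Mul(-1, Function('S')(-186))) = Add(-59, Mul(-1, Mul(2, Pow(-186, Rational(-1, 2)), Add(1, Mul(4, -186))))) = Add(-59, Mul(-1, Mul(2, Mul(Rational(-1, 186), I, Pow(186, Rational(1, 2))), Add(1, -744)))) = Add(-59, Mul(-1, Mul(2, Mul(Rational(-1, 186), I, Pow(186, Rational(1, 2))), -743))) = Add(-59, Mul(-1, Mul(Rational(743, 93), I, Pow(186, Rational(1, 2))))) = Add(-59, Mul(Rational(-743, 93), I, Pow(186, Rational(1, 2))))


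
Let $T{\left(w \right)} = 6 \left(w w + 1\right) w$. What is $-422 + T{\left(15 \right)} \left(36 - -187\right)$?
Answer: $4535398$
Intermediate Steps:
$T{\left(w \right)} = w \left(6 + 6 w^{2}\right)$ ($T{\left(w \right)} = 6 \left(w^{2} + 1\right) w = 6 \left(1 + w^{2}\right) w = \left(6 + 6 w^{2}\right) w = w \left(6 + 6 w^{2}\right)$)
$-422 + T{\left(15 \right)} \left(36 - -187\right) = -422 + 6 \cdot 15 \left(1 + 15^{2}\right) \left(36 - -187\right) = -422 + 6 \cdot 15 \left(1 + 225\right) \left(36 + 187\right) = -422 + 6 \cdot 15 \cdot 226 \cdot 223 = -422 + 20340 \cdot 223 = -422 + 4535820 = 4535398$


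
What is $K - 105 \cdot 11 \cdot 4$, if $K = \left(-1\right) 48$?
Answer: $-4668$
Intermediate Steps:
$K = -48$
$K - 105 \cdot 11 \cdot 4 = -48 - 105 \cdot 11 \cdot 4 = -48 - 4620 = -4668$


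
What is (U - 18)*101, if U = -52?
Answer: -7070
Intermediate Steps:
(U - 18)*101 = (-52 - 18)*101 = -70*101 = -7070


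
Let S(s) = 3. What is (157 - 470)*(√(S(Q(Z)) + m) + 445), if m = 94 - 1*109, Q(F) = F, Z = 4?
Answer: -139285 - 626*I*√3 ≈ -1.3929e+5 - 1084.3*I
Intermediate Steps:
m = -15 (m = 94 - 109 = -15)
(157 - 470)*(√(S(Q(Z)) + m) + 445) = (157 - 470)*(√(3 - 15) + 445) = -313*(√(-12) + 445) = -313*(2*I*√3 + 445) = -313*(445 + 2*I*√3) = -139285 - 626*I*√3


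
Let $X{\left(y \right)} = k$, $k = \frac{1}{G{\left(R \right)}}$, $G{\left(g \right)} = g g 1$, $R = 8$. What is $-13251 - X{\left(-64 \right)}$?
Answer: $- \frac{848065}{64} \approx -13251.0$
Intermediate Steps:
$G{\left(g \right)} = g^{2}$ ($G{\left(g \right)} = g^{2} \cdot 1 = g^{2}$)
$k = \frac{1}{64}$ ($k = \frac{1}{8^{2}} = \frac{1}{64} \approx 0.015625$)
$X{\left(y \right)} = \frac{1}{64}$
$-13251 - X{\left(-64 \right)} = -13251 - \frac{1}{64} = - \frac{848065}{64}$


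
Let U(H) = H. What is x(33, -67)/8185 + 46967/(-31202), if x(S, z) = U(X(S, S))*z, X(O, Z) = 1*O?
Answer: -453412517/255388370 ≈ -1.7754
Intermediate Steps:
X(O, Z) = O
x(S, z) = S*z
x(33, -67)/8185 + 46967/(-31202) = (33*(-67))/8185 + 46967/(-31202) = -2211*1/8185 + 46967*(-1/31202) = -2211/8185 - 46967/31202 = -453412517/255388370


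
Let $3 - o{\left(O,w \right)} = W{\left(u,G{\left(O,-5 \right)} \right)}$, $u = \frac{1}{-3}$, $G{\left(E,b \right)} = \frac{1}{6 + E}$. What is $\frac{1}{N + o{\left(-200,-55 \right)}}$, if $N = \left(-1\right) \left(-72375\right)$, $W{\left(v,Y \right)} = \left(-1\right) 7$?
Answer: $\frac{1}{72385} \approx 1.3815 \cdot 10^{-5}$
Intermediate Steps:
$u = - \frac{1}{3} \approx -0.33333$
$W{\left(v,Y \right)} = -7$
$o{\left(O,w \right)} = 10$ ($o{\left(O,w \right)} = 3 - -7 = 3 + 7 = 10$)
$N = 72375$
$\frac{1}{N + o{\left(-200,-55 \right)}} = \frac{1}{72375 + 10} = \frac{1}{72385}$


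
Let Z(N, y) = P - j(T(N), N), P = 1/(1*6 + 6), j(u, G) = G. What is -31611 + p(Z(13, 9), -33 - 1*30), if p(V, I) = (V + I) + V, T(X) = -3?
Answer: -190199/6 ≈ -31700.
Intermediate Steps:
P = 1/12 (P = 1/(6 + 6) = 1/12 ≈ 0.083333)
Z(N, y) = 1/12 - N
p(V, I) = I + 2*V (p(V, I) = (I + V) + V = I + 2*V)
-31611 + p(Z(13, 9), -33 - 1*30) = -31611 + ((-33 - 1*30) + 2*(1/12 - 1*13)) = -31611 + ((-33 - 30) + 2*(1/12 - 13)) = -31611 + (-63 + 2*(-155/12)) = -31611 + (-63 - 155/6) = -31611 - 533/6 = -190199/6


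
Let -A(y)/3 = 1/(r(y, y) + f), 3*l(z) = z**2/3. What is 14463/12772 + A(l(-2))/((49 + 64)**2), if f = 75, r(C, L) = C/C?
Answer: 1754436657/1549313846 ≈ 1.1324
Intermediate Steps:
l(z) = z**2/9 (l(z) = (z**2/3)/3 = z**2/9)
r(C, L) = 1
A(y) = -3/76 (A(y) = -3/(1 + 75) = -3/76)
14463/12772 + A(l(-2))/((49 + 64)**2) = 14463/12772 - 3/(76*(49 + 64)**2) = 14463*(1/12772) - 3/(76*(113**2)) = 14463/12772 - 3/76/12769 = 14463/12772 - 3/76*1/12769 = 14463/12772 - 3/970444 = 1754436657/1549313846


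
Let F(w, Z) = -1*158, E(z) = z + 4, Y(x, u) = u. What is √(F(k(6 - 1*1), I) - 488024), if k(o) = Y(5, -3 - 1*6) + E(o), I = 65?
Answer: I*√488182 ≈ 698.7*I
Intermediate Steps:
E(z) = 4 + z
k(o) = -5 + o (k(o) = (-3 - 1*6) + (4 + o) = (-3 - 6) + (4 + o) = -9 + (4 + o) = -5 + o)
F(w, Z) = -158
√(F(k(6 - 1*1), I) - 488024) = √(-158 - 488024) = √(-488182) = I*√488182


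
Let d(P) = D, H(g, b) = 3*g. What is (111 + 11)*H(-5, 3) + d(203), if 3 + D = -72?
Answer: -1905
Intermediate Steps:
D = -75 (D = -3 - 72 = -75)
d(P) = -75
(111 + 11)*H(-5, 3) + d(203) = (111 + 11)*(3*(-5)) - 75 = 122*(-15) - 75 = -1830 - 75 = -1905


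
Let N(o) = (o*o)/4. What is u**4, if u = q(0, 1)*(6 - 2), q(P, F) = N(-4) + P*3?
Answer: 65536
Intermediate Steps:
N(o) = o**2/4 (N(o) = o**2*(1/4) = o**2/4)
q(P, F) = 4 + 3*P (q(P, F) = (1/4)*(-4)**2 + P*3 = (1/4)*16 + 3*P = 4 + 3*P)
u = 16 (u = (4 + 3*0)*(6 - 2) = (4 + 0)*4 = 4*4 = 16)
u**4 = 16**4 = 65536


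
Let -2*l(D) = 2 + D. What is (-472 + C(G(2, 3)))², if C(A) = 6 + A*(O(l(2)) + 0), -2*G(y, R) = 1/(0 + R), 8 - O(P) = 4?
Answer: 1960000/9 ≈ 2.1778e+5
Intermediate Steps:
l(D) = -1 - D/2 (l(D) = -(2 + D)/2 = -1 - D/2)
O(P) = 4 (O(P) = 8 - 1*4 = 8 - 4 = 4)
G(y, R) = -1/(2*R) (G(y, R) = -1/(2*(0 + R)) = -1/(2*R))
C(A) = 6 + 4*A (C(A) = 6 + A*(4 + 0) = 6 + A*4 = 6 + 4*A)
(-472 + C(G(2, 3)))² = (-472 + (6 + 4*(-½/3)))² = (-472 + (6 + 4*(-½*⅓)))² = (-472 + (6 + 4*(-⅙)))² = (-472 + (6 - ⅔))² = (-472 + 16/3)² = (-1400/3)² = 1960000/9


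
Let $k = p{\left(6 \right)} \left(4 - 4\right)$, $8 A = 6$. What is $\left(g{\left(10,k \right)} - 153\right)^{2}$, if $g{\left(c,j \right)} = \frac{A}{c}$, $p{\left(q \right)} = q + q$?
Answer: $\frac{37417689}{1600} \approx 23386.0$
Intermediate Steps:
$p{\left(q \right)} = 2 q$
$A = \frac{3}{4}$ ($A = \frac{1}{8} \cdot 6 = \frac{3}{4} \approx 0.75$)
$k = 0$ ($k = 2 \cdot 6 \left(4 - 4\right) = 12 \cdot 0 = 0$)
$g{\left(c,j \right)} = \frac{3}{4 c}$
$\left(g{\left(10,k \right)} - 153\right)^{2} = \left(\frac{3}{4 \cdot 10} - 153\right)^{2} = \left(\frac{3}{4} \cdot \frac{1}{10} - 153\right)^{2} = \left(\frac{3}{40} - 153\right)^{2} = \left(- \frac{6117}{40}\right)^{2} = \frac{37417689}{1600}$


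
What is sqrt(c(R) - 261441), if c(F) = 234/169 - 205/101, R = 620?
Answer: 4*I*sqrt(28169830715)/1313 ≈ 511.31*I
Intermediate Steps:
c(F) = -847/1313 (c(F) = 234*(1/169) - 205*1/101 = 18/13 - 205/101 = -847/1313)
sqrt(c(R) - 261441) = sqrt(-847/1313 - 261441) = sqrt(-343272880/1313) = 4*I*sqrt(28169830715)/1313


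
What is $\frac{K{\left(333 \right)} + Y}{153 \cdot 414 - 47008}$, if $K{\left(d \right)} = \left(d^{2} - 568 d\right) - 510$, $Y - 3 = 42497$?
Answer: $- \frac{36265}{16334} \approx -2.2202$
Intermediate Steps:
$Y = 42500$ ($Y = 3 + 42497 = 42500$)
$K{\left(d \right)} = -510 + d^{2} - 568 d$
$\frac{K{\left(333 \right)} + Y}{153 \cdot 414 - 47008} = \frac{\left(-510 + 333^{2} - 189144\right) + 42500}{153 \cdot 414 - 47008} = \frac{\left(-510 + 110889 - 189144\right) + 42500}{63342 - 47008} = \frac{-78765 + 42500}{16334} = \left(-36265\right) \frac{1}{16334} = - \frac{36265}{16334}$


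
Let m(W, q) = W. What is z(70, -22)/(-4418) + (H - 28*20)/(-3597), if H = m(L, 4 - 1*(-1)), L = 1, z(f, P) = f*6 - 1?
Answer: 962519/15891546 ≈ 0.060568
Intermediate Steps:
z(f, P) = -1 + 6*f (z(f, P) = 6*f - 1 = -1 + 6*f)
H = 1
z(70, -22)/(-4418) + (H - 28*20)/(-3597) = (-1 + 6*70)/(-4418) + (1 - 28*20)/(-3597) = (-1 + 420)*(-1/4418) + (1 - 560)*(-1/3597) = 419*(-1/4418) - 559*(-1/3597) = -419/4418 + 559/3597 = 962519/15891546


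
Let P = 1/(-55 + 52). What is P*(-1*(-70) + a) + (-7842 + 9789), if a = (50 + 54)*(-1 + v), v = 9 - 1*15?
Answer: 6499/3 ≈ 2166.3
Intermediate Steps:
v = -6 (v = 9 - 15 = -6)
a = -728 (a = (50 + 54)*(-1 - 6) = 104*(-7) = -728)
P = -⅓ (P = 1/(-3) = -⅓ ≈ -0.33333)
P*(-1*(-70) + a) + (-7842 + 9789) = -(-1*(-70) - 728)/3 + (-7842 + 9789) = -(70 - 728)/3 + 1947 = -⅓*(-658) + 1947 = 658/3 + 1947 = 6499/3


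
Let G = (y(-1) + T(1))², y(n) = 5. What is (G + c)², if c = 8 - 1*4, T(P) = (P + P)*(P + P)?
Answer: 7225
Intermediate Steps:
T(P) = 4*P² (T(P) = (2*P)*(2*P) = 4*P²)
c = 4 (c = 8 - 4 = 4)
G = 81 (G = (5 + 4*1²)² = (5 + 4*1)² = (5 + 4)² = 9² = 81)
(G + c)² = (81 + 4)² = 85² = 7225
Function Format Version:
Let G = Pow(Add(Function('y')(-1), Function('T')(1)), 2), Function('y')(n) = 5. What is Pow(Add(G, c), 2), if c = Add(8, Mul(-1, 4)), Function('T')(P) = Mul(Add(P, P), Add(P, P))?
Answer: 7225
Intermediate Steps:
Function('T')(P) = Mul(4, Pow(P, 2)) (Function('T')(P) = Mul(Mul(2, P), Mul(2, P)) = Mul(4, Pow(P, 2)))
c = 4 (c = Add(8, -4) = 4)
G = 81 (G = Pow(Add(5, Mul(4, Pow(1, 2))), 2) = Pow(Add(5, Mul(4, 1)), 2) = Pow(Add(5, 4), 2) = Pow(9, 2) = 81)
Pow(Add(G, c), 2) = Pow(Add(81, 4), 2) = Pow(85, 2) = 7225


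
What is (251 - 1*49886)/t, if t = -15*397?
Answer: 3309/397 ≈ 8.3350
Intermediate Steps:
t = -5955
(251 - 1*49886)/t = (251 - 1*49886)/(-5955) = (251 - 49886)*(-1/5955) = -49635*(-1/5955) = 3309/397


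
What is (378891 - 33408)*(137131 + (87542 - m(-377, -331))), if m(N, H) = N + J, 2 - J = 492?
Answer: 77920235820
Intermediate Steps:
J = -490 (J = 2 - 1*492 = 2 - 492 = -490)
m(N, H) = -490 + N (m(N, H) = N - 490 = -490 + N)
(378891 - 33408)*(137131 + (87542 - m(-377, -331))) = (378891 - 33408)*(137131 + (87542 - (-490 - 377))) = 345483*(137131 + (87542 - 1*(-867))) = 345483*(137131 + (87542 + 867)) = 345483*(137131 + 88409) = 345483*225540 = 77920235820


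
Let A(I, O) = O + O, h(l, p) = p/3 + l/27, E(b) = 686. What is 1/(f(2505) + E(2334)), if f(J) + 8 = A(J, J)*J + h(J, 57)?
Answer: 9/112957558 ≈ 7.9676e-8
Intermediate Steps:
h(l, p) = p/3 + l/27 (h(l, p) = p*(⅓) + l*(1/27) = p/3 + l/27)
A(I, O) = 2*O
f(J) = 11 + 2*J² + J/27 (f(J) = -8 + ((2*J)*J + ((⅓)*57 + J/27)) = -8 + (2*J² + (19 + J/27)) = -8 + (19 + 2*J² + J/27) = 11 + 2*J² + J/27)
1/(f(2505) + E(2334)) = 1/((11 + 2*2505² + (1/27)*2505) + 686) = 1/((11 + 2*6275025 + 835/9) + 686) = 1/((11 + 12550050 + 835/9) + 686) = 1/(112951384/9 + 686) = 1/(112957558/9) = 9/112957558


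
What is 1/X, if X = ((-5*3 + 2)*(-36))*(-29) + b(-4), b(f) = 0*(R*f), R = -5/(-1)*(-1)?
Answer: -1/13572 ≈ -7.3681e-5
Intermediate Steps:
R = -5 (R = -5*(-1)*(-1) = 5*(-1) = -5)
b(f) = 0 (b(f) = 0*(-5*f) = 0)
X = -13572 (X = ((-5*3 + 2)*(-36))*(-29) + 0 = ((-15 + 2)*(-36))*(-29) + 0 = -13*(-36)*(-29) + 0 = 468*(-29) + 0 = -13572 + 0 = -13572)
1/X = 1/(-13572) = -1/13572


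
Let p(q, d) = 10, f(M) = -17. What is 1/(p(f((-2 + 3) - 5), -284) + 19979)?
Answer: 1/19989 ≈ 5.0028e-5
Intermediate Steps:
1/(p(f((-2 + 3) - 5), -284) + 19979) = 1/(10 + 19979) = 1/19989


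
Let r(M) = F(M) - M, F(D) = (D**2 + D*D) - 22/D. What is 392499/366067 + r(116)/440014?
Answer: 365028233783/322149209876 ≈ 1.1331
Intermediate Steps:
F(D) = -22/D + 2*D**2 (F(D) = (D**2 + D**2) - 22/D = 2*D**2 - 22/D = -22/D + 2*D**2)
r(M) = -M + 2*(-11 + M**3)/M (r(M) = 2*(-11 + M**3)/M - M = -M + 2*(-11 + M**3)/M)
392499/366067 + r(116)/440014 = 392499/366067 + (-1*116 - 22/116 + 2*116**2)/440014 = 392499*(1/366067) + (-116 - 22*1/116 + 2*13456)*(1/440014) = 392499/366067 + (-116 - 11/58 + 26912)*(1/440014) = 392499/366067 + (1554157/58)*(1/440014) = 392499/366067 + 1554157/25520812 = 365028233783/322149209876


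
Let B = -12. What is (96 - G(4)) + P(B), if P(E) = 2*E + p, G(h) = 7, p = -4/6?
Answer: 193/3 ≈ 64.333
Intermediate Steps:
p = -⅔ (p = -4*⅙ = -⅔ ≈ -0.66667)
P(E) = -⅔ + 2*E (P(E) = 2*E - ⅔ = -⅔ + 2*E)
(96 - G(4)) + P(B) = (96 - 1*7) + (-⅔ + 2*(-12)) = (96 - 7) + (-⅔ - 24) = 89 - 74/3 = 193/3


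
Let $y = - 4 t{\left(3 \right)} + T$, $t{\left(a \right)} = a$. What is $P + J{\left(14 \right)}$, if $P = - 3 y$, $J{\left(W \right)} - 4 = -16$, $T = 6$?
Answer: $6$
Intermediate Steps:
$J{\left(W \right)} = -12$ ($J{\left(W \right)} = 4 - 16 = -12$)
$y = -6$ ($y = \left(-4\right) 3 + 6 = -12 + 6 = -6$)
$P = 18$ ($P = \left(-3\right) \left(-6\right) = 18$)
$P + J{\left(14 \right)} = 18 - 12 = 6$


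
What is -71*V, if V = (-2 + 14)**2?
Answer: -10224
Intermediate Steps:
V = 144 (V = 12**2 = 144)
-71*V = -71*144 = -10224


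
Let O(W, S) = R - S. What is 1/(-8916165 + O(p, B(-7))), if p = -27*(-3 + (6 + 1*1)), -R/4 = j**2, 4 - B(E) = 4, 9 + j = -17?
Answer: -1/8918869 ≈ -1.1212e-7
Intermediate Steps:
j = -26 (j = -9 - 17 = -26)
B(E) = 0 (B(E) = 4 - 1*4 = 4 - 4 = 0)
R = -2704 (R = -4*(-26)**2 = -4*676 = -2704)
p = -108 (p = -27*(-3 + (6 + 1)) = -27*(-3 + 7) = -27*4 = -108)
O(W, S) = -2704 - S
1/(-8916165 + O(p, B(-7))) = 1/(-8916165 + (-2704 - 1*0)) = 1/(-8916165 + (-2704 + 0)) = 1/(-8916165 - 2704) = 1/(-8918869) = -1/8918869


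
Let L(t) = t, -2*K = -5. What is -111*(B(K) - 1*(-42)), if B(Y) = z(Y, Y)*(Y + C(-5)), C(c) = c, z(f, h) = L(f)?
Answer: -15873/4 ≈ -3968.3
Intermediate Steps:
K = 5/2 (K = -½*(-5) = 5/2 ≈ 2.5000)
z(f, h) = f
B(Y) = Y*(-5 + Y) (B(Y) = Y*(Y - 5) = Y*(-5 + Y))
-111*(B(K) - 1*(-42)) = -111*(5*(-5 + 5/2)/2 - 1*(-42)) = -111*((5/2)*(-5/2) + 42) = -111*(-25/4 + 42) = -111*143/4 = -15873/4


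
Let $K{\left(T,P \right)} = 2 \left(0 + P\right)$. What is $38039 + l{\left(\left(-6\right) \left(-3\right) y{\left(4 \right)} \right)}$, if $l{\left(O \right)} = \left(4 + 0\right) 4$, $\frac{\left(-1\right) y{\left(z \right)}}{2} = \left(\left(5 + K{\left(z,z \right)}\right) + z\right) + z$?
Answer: $38055$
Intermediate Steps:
$K{\left(T,P \right)} = 2 P$
$y{\left(z \right)} = -10 - 8 z$ ($y{\left(z \right)} = - 2 \left(\left(\left(5 + 2 z\right) + z\right) + z\right) = - 2 \left(\left(5 + 3 z\right) + z\right) = - 2 \left(5 + 4 z\right) = -10 - 8 z$)
$l{\left(O \right)} = 16$ ($l{\left(O \right)} = 4 \cdot 4 = 16$)
$38039 + l{\left(\left(-6\right) \left(-3\right) y{\left(4 \right)} \right)} = 38039 + 16 = 38055$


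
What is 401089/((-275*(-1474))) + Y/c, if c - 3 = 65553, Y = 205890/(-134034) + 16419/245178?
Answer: 24001442155411324063/24256972714845202200 ≈ 0.98947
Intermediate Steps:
Y = -2682166343/1825677114 (Y = 205890*(-1/134034) + 16419*(1/245178) = -34315/22339 + 5473/81726 = -2682166343/1825677114 ≈ -1.4691)
c = 65556 (c = 3 + 65553 = 65556)
401089/((-275*(-1474))) + Y/c = 401089/((-275*(-1474))) - 2682166343/1825677114/65556 = 401089/405350 - 2682166343/1825677114*1/65556 = 401089*(1/405350) - 2682166343/119684088885384 = 401089/405350 - 2682166343/119684088885384 = 24001442155411324063/24256972714845202200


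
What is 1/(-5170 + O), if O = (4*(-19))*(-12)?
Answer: -1/4258 ≈ -0.00023485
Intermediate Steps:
O = 912 (O = -76*(-12) = 912)
1/(-5170 + O) = 1/(-5170 + 912) = 1/(-4258) = -1/4258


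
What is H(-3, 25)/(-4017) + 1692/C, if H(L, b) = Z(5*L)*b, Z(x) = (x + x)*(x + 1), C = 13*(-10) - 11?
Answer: -19568/1339 ≈ -14.614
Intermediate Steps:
C = -141 (C = -130 - 11 = -141)
Z(x) = 2*x*(1 + x) (Z(x) = (2*x)*(1 + x) = 2*x*(1 + x))
H(L, b) = 10*L*b*(1 + 5*L) (H(L, b) = (2*(5*L)*(1 + 5*L))*b = (10*L*(1 + 5*L))*b = 10*L*b*(1 + 5*L))
H(-3, 25)/(-4017) + 1692/C = (10*(-3)*25*(1 + 5*(-3)))/(-4017) + 1692/(-141) = (10*(-3)*25*(1 - 15))*(-1/4017) + 1692*(-1/141) = (10*(-3)*25*(-14))*(-1/4017) - 12 = 10500*(-1/4017) - 12 = -3500/1339 - 12 = -19568/1339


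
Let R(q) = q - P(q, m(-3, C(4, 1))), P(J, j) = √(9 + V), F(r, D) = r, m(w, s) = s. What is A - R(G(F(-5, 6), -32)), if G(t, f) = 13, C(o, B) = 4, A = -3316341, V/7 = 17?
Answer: -3316354 + 8*√2 ≈ -3.3163e+6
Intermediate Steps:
V = 119 (V = 7*17 = 119)
P(J, j) = 8*√2 (P(J, j) = √(9 + 119) = √128 = 8*√2)
R(q) = q - 8*√2
A - R(G(F(-5, 6), -32)) = -3316341 - (13 - 8*√2) = -3316341 + (-13 + 8*√2) = -3316354 + 8*√2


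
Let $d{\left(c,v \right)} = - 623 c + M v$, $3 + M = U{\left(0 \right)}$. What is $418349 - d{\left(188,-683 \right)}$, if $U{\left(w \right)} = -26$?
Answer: $515666$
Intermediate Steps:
$M = -29$ ($M = -3 - 26 = -29$)
$d{\left(c,v \right)} = - 623 c - 29 v$
$418349 - d{\left(188,-683 \right)} = 418349 - \left(\left(-623\right) 188 - -19807\right) = 418349 - \left(-117124 + 19807\right) = 418349 - -97317 = 418349 + 97317 = 515666$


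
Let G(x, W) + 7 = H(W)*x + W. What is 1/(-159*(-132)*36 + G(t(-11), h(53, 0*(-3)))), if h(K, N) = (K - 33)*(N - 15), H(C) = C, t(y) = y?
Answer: 1/758561 ≈ 1.3183e-6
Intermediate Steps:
h(K, N) = (-33 + K)*(-15 + N)
G(x, W) = -7 + W + W*x (G(x, W) = -7 + (W*x + W) = -7 + (W + W*x) = -7 + W + W*x)
1/(-159*(-132)*36 + G(t(-11), h(53, 0*(-3)))) = 1/(-159*(-132)*36 + (-7 + (495 - 0*(-3) - 15*53 + 53*(0*(-3))) + (495 - 0*(-3) - 15*53 + 53*(0*(-3)))*(-11))) = 1/(20988*36 + (-7 + (495 - 33*0 - 795 + 53*0) + (495 - 33*0 - 795 + 53*0)*(-11))) = 1/(755568 + (-7 + (495 + 0 - 795 + 0) + (495 + 0 - 795 + 0)*(-11))) = 1/(755568 + (-7 - 300 - 300*(-11))) = 1/(755568 + (-7 - 300 + 3300)) = 1/(755568 + 2993) = 1/758561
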